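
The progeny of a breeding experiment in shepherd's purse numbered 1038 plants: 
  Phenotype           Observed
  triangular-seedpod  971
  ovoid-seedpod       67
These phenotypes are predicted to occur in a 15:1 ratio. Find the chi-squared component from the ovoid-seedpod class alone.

The 15:1 ratio has 16 parts, so with N = 1038 the expected counts are:
  triangular-seedpod: 1038 × 15/16 = 973.125
  ovoid-seedpod: 1038 × 1/16 = 64.875
Contribution of ovoid-seedpod: (67 − 64.875)² / 64.875 = 0.0696

0.070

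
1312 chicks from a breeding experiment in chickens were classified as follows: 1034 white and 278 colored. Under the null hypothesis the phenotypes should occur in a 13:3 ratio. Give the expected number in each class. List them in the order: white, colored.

1066, 246

Expected counts for N = 1312 under a 13:3 ratio (total parts = 16):
  white: 1312 × 13/16 = 1066
  colored: 1312 × 3/16 = 246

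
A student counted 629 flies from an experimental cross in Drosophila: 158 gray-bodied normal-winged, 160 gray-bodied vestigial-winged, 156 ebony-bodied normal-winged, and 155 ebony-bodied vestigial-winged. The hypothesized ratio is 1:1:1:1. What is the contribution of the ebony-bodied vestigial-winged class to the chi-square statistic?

0.032

Expected counts for N = 629 under a 1:1:1:1 ratio (total parts = 4):
  gray-bodied normal-winged: 629 × 1/4 = 157.25
  gray-bodied vestigial-winged: 629 × 1/4 = 157.25
  ebony-bodied normal-winged: 629 × 1/4 = 157.25
  ebony-bodied vestigial-winged: 629 × 1/4 = 157.25
Contribution of ebony-bodied vestigial-winged: (155 − 157.25)² / 157.25 = 0.0322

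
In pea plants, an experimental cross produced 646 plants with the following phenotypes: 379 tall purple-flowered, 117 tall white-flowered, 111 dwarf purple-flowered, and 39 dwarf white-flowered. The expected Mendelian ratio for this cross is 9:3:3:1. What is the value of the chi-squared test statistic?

1.706

Total ratio parts = 16. Expected numbers out of 646:
  tall purple-flowered: 646 × 9/16 = 363.375
  tall white-flowered: 646 × 3/16 = 121.125
  dwarf purple-flowered: 646 × 3/16 = 121.125
  dwarf white-flowered: 646 × 1/16 = 40.375
χ² = Σ (O − E)² / E
  tall purple-flowered: (379 − 363.375)² / 363.375 = 0.6719
  tall white-flowered: (117 − 121.125)² / 121.125 = 0.1405
  dwarf purple-flowered: (111 − 121.125)² / 121.125 = 0.8464
  dwarf white-flowered: (39 − 40.375)² / 40.375 = 0.0468
χ² = 0.6719 + 0.1405 + 0.8464 + 0.0468 = 1.7056 ≈ 1.706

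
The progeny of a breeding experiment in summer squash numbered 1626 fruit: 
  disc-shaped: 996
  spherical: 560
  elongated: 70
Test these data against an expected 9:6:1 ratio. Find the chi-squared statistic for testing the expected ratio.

Under the 9:6:1 hypothesis (Σ ratio = 16, N = 1626):
  disc-shaped: 1626 × 9/16 = 914.625
  spherical: 1626 × 6/16 = 609.75
  elongated: 1626 × 1/16 = 101.625
χ² = Σ (O − E)² / E
  disc-shaped: (996 − 914.625)² / 914.625 = 7.2400
  spherical: (560 − 609.75)² / 609.75 = 4.0591
  elongated: (70 − 101.625)² / 101.625 = 9.8415
χ² = 7.2400 + 4.0591 + 9.8415 = 21.1406 ≈ 21.141

21.141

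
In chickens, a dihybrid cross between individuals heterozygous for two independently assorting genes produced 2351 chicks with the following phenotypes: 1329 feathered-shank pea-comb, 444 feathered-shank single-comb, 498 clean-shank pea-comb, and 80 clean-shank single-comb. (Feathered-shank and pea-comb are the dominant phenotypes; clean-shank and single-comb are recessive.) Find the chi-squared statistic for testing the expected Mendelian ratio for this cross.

A dihybrid F₂ with independent assortment and complete dominance at both loci gives a 9:3:3:1 phenotypic ratio.
Total ratio parts = 16. Expected numbers out of 2351:
  feathered-shank pea-comb: 2351 × 9/16 = 1322.4375
  feathered-shank single-comb: 2351 × 3/16 = 440.8125
  clean-shank pea-comb: 2351 × 3/16 = 440.8125
  clean-shank single-comb: 2351 × 1/16 = 146.9375
χ² = Σ (O − E)² / E
  feathered-shank pea-comb: (1329 − 1322.4375)² / 1322.4375 = 0.0326
  feathered-shank single-comb: (444 − 440.8125)² / 440.8125 = 0.0230
  clean-shank pea-comb: (498 − 440.8125)² / 440.8125 = 7.4191
  clean-shank single-comb: (80 − 146.9375)² / 146.9375 = 30.4934
χ² = 0.0326 + 0.0230 + 7.4191 + 30.4934 = 37.9681 ≈ 37.968

37.968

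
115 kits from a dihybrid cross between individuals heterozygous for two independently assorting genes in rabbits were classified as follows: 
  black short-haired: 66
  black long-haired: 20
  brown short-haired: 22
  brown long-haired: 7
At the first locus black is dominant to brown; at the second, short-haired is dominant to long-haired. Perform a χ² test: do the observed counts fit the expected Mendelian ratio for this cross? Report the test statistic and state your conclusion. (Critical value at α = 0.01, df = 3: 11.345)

A dihybrid F₂ with independent assortment and complete dominance at both loci gives a 9:3:3:1 phenotypic ratio.
Under the 9:3:3:1 hypothesis (Σ ratio = 16, N = 115):
  black short-haired: 115 × 9/16 = 64.6875
  black long-haired: 115 × 3/16 = 21.5625
  brown short-haired: 115 × 3/16 = 21.5625
  brown long-haired: 115 × 1/16 = 7.1875
χ² = Σ (O − E)² / E
  black short-haired: (66 − 64.6875)² / 64.6875 = 0.0266
  black long-haired: (20 − 21.5625)² / 21.5625 = 0.1132
  brown short-haired: (22 − 21.5625)² / 21.5625 = 0.0089
  brown long-haired: (7 − 7.1875)² / 7.1875 = 0.0049
χ² = 0.0266 + 0.1132 + 0.0089 + 0.0049 = 0.1536 ≈ 0.154
Degrees of freedom = 4 − 1 = 3; critical value at α = 0.01 is 11.345.
Since 0.154 < 11.345, we fail to reject the null hypothesis — the data are consistent with the 9:3:3:1 ratio.

0.154; consistent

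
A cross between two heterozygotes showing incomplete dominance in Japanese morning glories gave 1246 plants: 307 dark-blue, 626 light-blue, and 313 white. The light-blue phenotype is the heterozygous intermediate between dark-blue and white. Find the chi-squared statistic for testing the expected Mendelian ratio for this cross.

0.087

With incomplete dominance, a heterozygote × heterozygote cross gives a 1:2:1 phenotypic ratio.
Under the 1:2:1 hypothesis (Σ ratio = 4, N = 1246):
  dark-blue: 1246 × 1/4 = 311.5
  light-blue: 1246 × 2/4 = 623
  white: 1246 × 1/4 = 311.5
χ² = Σ (O − E)² / E
  dark-blue: (307 − 311.5)² / 311.5 = 0.0650
  light-blue: (626 − 623)² / 623 = 0.0144
  white: (313 − 311.5)² / 311.5 = 0.0072
χ² = 0.0650 + 0.0144 + 0.0072 = 0.0866 ≈ 0.087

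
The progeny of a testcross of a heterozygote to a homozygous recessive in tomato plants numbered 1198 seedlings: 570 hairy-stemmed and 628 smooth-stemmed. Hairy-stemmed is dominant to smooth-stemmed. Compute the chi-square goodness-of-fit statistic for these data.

2.808

A testcross of a heterozygote (Aa × aa) gives a 1:1 phenotypic ratio.
The 1:1 ratio has 2 parts, so with N = 1198 the expected counts are:
  hairy-stemmed: 1198 × 1/2 = 599
  smooth-stemmed: 1198 × 1/2 = 599
χ² = Σ (O − E)² / E
  hairy-stemmed: (570 − 599)² / 599 = 1.4040
  smooth-stemmed: (628 − 599)² / 599 = 1.4040
χ² = 1.4040 + 1.4040 = 2.808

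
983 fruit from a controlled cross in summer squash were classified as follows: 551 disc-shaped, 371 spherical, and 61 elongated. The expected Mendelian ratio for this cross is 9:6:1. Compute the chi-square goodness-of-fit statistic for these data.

0.025

Under the 9:6:1 hypothesis (Σ ratio = 16, N = 983):
  disc-shaped: 983 × 9/16 = 552.9375
  spherical: 983 × 6/16 = 368.625
  elongated: 983 × 1/16 = 61.4375
χ² = Σ (O − E)² / E
  disc-shaped: (551 − 552.9375)² / 552.9375 = 0.0068
  spherical: (371 − 368.625)² / 368.625 = 0.0153
  elongated: (61 − 61.4375)² / 61.4375 = 0.0031
χ² = 0.0068 + 0.0153 + 0.0031 = 0.0252 ≈ 0.025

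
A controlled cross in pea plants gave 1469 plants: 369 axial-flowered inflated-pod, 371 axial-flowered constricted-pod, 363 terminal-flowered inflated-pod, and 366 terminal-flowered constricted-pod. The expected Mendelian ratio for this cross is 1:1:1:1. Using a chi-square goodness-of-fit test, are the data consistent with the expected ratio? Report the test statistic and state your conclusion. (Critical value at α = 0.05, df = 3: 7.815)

Under the 1:1:1:1 hypothesis (Σ ratio = 4, N = 1469):
  axial-flowered inflated-pod: 1469 × 1/4 = 367.25
  axial-flowered constricted-pod: 1469 × 1/4 = 367.25
  terminal-flowered inflated-pod: 1469 × 1/4 = 367.25
  terminal-flowered constricted-pod: 1469 × 1/4 = 367.25
χ² = Σ (O − E)² / E
  axial-flowered inflated-pod: (369 − 367.25)² / 367.25 = 0.0083
  axial-flowered constricted-pod: (371 − 367.25)² / 367.25 = 0.0383
  terminal-flowered inflated-pod: (363 − 367.25)² / 367.25 = 0.0492
  terminal-flowered constricted-pod: (366 − 367.25)² / 367.25 = 0.0043
χ² = 0.0083 + 0.0383 + 0.0492 + 0.0043 = 0.1001 ≈ 0.100
Degrees of freedom = 4 − 1 = 3; critical value at α = 0.05 is 7.815.
Since 0.100 < 7.815, we fail to reject the null hypothesis — the data are consistent with the 1:1:1:1 ratio.

0.100; consistent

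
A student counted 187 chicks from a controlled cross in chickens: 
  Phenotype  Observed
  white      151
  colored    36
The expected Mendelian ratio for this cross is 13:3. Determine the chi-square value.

0.031

Expected counts for N = 187 under a 13:3 ratio (total parts = 16):
  white: 187 × 13/16 = 151.9375
  colored: 187 × 3/16 = 35.0625
χ² = Σ (O − E)² / E
  white: (151 − 151.9375)² / 151.9375 = 0.0058
  colored: (36 − 35.0625)² / 35.0625 = 0.0251
χ² = 0.0058 + 0.0251 = 0.0309 ≈ 0.031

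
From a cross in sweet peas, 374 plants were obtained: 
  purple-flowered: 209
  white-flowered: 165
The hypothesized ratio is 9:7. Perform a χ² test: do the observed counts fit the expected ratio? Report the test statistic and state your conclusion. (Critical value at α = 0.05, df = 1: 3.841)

0.021; consistent

The 9:7 ratio has 16 parts, so with N = 374 the expected counts are:
  purple-flowered: 374 × 9/16 = 210.375
  white-flowered: 374 × 7/16 = 163.625
χ² = Σ (O − E)² / E
  purple-flowered: (209 − 210.375)² / 210.375 = 0.0090
  white-flowered: (165 − 163.625)² / 163.625 = 0.0116
χ² = 0.0090 + 0.0116 = 0.0206 ≈ 0.021
Degrees of freedom = 2 − 1 = 1; critical value at α = 0.05 is 3.841.
Since 0.021 < 3.841, we fail to reject the null hypothesis — the data are consistent with the 9:7 ratio.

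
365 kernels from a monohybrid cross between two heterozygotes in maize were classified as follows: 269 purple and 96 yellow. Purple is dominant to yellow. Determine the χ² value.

0.330

For a monohybrid cross between heterozygotes with complete dominance, the expected phenotypic ratio is 3:1.
Under the 3:1 hypothesis (Σ ratio = 4, N = 365):
  purple: 365 × 3/4 = 273.75
  yellow: 365 × 1/4 = 91.25
χ² = Σ (O − E)² / E
  purple: (269 − 273.75)² / 273.75 = 0.0824
  yellow: (96 − 91.25)² / 91.25 = 0.2473
χ² = 0.0824 + 0.2473 = 0.3297 ≈ 0.330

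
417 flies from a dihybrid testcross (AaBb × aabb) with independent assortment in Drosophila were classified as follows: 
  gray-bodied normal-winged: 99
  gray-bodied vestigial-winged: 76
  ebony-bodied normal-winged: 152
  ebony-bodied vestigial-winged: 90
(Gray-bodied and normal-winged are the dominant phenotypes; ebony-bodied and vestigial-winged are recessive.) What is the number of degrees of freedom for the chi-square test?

3

A dihybrid testcross with independent assortment gives a 1:1:1:1 ratio.
A goodness-of-fit test with 4 phenotype classes has df = 4 − 1 = 3.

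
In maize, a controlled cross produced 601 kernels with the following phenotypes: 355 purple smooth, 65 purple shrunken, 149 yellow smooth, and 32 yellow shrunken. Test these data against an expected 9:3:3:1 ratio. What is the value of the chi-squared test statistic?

Expected counts for N = 601 under a 9:3:3:1 ratio (total parts = 16):
  purple smooth: 601 × 9/16 = 338.0625
  purple shrunken: 601 × 3/16 = 112.6875
  yellow smooth: 601 × 3/16 = 112.6875
  yellow shrunken: 601 × 1/16 = 37.5625
χ² = Σ (O − E)² / E
  purple smooth: (355 − 338.0625)² / 338.0625 = 0.8486
  purple shrunken: (65 − 112.6875)² / 112.6875 = 20.1806
  yellow smooth: (149 − 112.6875)² / 112.6875 = 11.7014
  yellow shrunken: (32 − 37.5625)² / 37.5625 = 0.8237
χ² = 0.8486 + 20.1806 + 11.7014 + 0.8237 = 33.5543 ≈ 33.554

33.554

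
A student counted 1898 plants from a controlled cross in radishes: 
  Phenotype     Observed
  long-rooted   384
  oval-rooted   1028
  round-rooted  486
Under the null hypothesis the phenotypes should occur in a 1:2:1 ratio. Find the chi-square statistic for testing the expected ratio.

Under the 1:2:1 hypothesis (Σ ratio = 4, N = 1898):
  long-rooted: 1898 × 1/4 = 474.5
  oval-rooted: 1898 × 2/4 = 949
  round-rooted: 1898 × 1/4 = 474.5
χ² = Σ (O − E)² / E
  long-rooted: (384 − 474.5)² / 474.5 = 17.2608
  oval-rooted: (1028 − 949)² / 949 = 6.5764
  round-rooted: (486 − 474.5)² / 474.5 = 0.2787
χ² = 17.2608 + 6.5764 + 0.2787 = 24.1159 ≈ 24.116

24.116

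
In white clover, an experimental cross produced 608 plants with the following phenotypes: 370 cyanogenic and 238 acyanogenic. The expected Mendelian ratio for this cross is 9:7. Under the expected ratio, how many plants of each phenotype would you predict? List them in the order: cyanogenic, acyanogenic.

342, 266

Under the 9:7 hypothesis (Σ ratio = 16, N = 608):
  cyanogenic: 608 × 9/16 = 342
  acyanogenic: 608 × 7/16 = 266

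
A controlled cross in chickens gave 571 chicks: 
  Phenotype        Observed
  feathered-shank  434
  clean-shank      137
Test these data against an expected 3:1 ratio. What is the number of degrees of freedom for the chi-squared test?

1

A goodness-of-fit test with 2 phenotype classes has df = 2 − 1 = 1.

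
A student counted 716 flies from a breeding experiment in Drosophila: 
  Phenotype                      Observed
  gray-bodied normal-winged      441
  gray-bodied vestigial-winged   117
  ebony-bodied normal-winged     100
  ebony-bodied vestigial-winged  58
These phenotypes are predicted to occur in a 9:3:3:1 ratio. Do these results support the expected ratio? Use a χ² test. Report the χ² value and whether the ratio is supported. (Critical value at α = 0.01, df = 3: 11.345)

18.510; not consistent

The 9:3:3:1 ratio has 16 parts, so with N = 716 the expected counts are:
  gray-bodied normal-winged: 716 × 9/16 = 402.75
  gray-bodied vestigial-winged: 716 × 3/16 = 134.25
  ebony-bodied normal-winged: 716 × 3/16 = 134.25
  ebony-bodied vestigial-winged: 716 × 1/16 = 44.75
χ² = Σ (O − E)² / E
  gray-bodied normal-winged: (441 − 402.75)² / 402.75 = 3.6327
  gray-bodied vestigial-winged: (117 − 134.25)² / 134.25 = 2.2165
  ebony-bodied normal-winged: (100 − 134.25)² / 134.25 = 8.7379
  ebony-bodied vestigial-winged: (58 − 44.75)² / 44.75 = 3.9232
χ² = 3.6327 + 2.2165 + 8.7379 + 3.9232 = 18.5103 ≈ 18.510
Degrees of freedom = 4 − 1 = 3; critical value at α = 0.01 is 11.345.
Since 18.510 > 11.345, we reject the null hypothesis — the data do not fit the 9:3:3:1 ratio.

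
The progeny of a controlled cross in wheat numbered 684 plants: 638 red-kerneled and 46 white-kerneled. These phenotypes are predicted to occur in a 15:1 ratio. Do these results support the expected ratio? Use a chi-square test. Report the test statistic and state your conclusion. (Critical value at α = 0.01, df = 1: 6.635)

Under the 15:1 hypothesis (Σ ratio = 16, N = 684):
  red-kerneled: 684 × 15/16 = 641.25
  white-kerneled: 684 × 1/16 = 42.75
χ² = Σ (O − E)² / E
  red-kerneled: (638 − 641.25)² / 641.25 = 0.0165
  white-kerneled: (46 − 42.75)² / 42.75 = 0.2471
χ² = 0.0165 + 0.2471 = 0.2636 ≈ 0.264
Degrees of freedom = 2 − 1 = 1; critical value at α = 0.01 is 6.635.
Since 0.264 < 6.635, we fail to reject the null hypothesis — the data are consistent with the 15:1 ratio.

0.264; consistent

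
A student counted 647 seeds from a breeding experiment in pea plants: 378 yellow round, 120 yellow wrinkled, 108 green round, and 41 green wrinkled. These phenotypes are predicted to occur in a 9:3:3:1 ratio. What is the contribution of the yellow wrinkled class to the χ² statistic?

0.014

Expected counts for N = 647 under a 9:3:3:1 ratio (total parts = 16):
  yellow round: 647 × 9/16 = 363.9375
  yellow wrinkled: 647 × 3/16 = 121.3125
  green round: 647 × 3/16 = 121.3125
  green wrinkled: 647 × 1/16 = 40.4375
Contribution of yellow wrinkled: (120 − 121.3125)² / 121.3125 = 0.0142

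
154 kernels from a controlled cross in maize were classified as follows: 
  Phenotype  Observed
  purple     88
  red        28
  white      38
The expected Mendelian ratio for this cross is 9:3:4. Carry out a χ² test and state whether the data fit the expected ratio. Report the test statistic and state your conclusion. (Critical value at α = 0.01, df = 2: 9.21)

0.055; consistent

Under the 9:3:4 hypothesis (Σ ratio = 16, N = 154):
  purple: 154 × 9/16 = 86.625
  red: 154 × 3/16 = 28.875
  white: 154 × 4/16 = 38.5
χ² = Σ (O − E)² / E
  purple: (88 − 86.625)² / 86.625 = 0.0218
  red: (28 − 28.875)² / 28.875 = 0.0265
  white: (38 − 38.5)² / 38.5 = 0.0065
χ² = 0.0218 + 0.0265 + 0.0065 = 0.0548 ≈ 0.055
Degrees of freedom = 3 − 1 = 2; critical value at α = 0.01 is 9.21.
Since 0.055 < 9.21, we fail to reject the null hypothesis — the data are consistent with the 9:3:4 ratio.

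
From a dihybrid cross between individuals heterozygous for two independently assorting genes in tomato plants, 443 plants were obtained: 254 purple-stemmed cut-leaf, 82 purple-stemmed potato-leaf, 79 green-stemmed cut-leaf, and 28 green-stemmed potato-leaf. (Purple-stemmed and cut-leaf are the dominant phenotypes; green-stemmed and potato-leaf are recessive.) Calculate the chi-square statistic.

0.309

A dihybrid F₂ with independent assortment and complete dominance at both loci gives a 9:3:3:1 phenotypic ratio.
Under the 9:3:3:1 hypothesis (Σ ratio = 16, N = 443):
  purple-stemmed cut-leaf: 443 × 9/16 = 249.1875
  purple-stemmed potato-leaf: 443 × 3/16 = 83.0625
  green-stemmed cut-leaf: 443 × 3/16 = 83.0625
  green-stemmed potato-leaf: 443 × 1/16 = 27.6875
χ² = Σ (O − E)² / E
  purple-stemmed cut-leaf: (254 − 249.1875)² / 249.1875 = 0.0929
  purple-stemmed potato-leaf: (82 − 83.0625)² / 83.0625 = 0.0136
  green-stemmed cut-leaf: (79 − 83.0625)² / 83.0625 = 0.1987
  green-stemmed potato-leaf: (28 − 27.6875)² / 27.6875 = 0.0035
χ² = 0.0929 + 0.0136 + 0.1987 + 0.0035 = 0.3087 ≈ 0.309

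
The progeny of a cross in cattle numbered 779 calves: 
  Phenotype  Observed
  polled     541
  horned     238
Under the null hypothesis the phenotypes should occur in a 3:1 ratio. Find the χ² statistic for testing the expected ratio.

Expected counts for N = 779 under a 3:1 ratio (total parts = 4):
  polled: 779 × 3/4 = 584.25
  horned: 779 × 1/4 = 194.75
χ² = Σ (O − E)² / E
  polled: (541 − 584.25)² / 584.25 = 3.2016
  horned: (238 − 194.75)² / 194.75 = 9.6049
χ² = 3.2016 + 9.6049 = 12.8065 ≈ 12.807

12.807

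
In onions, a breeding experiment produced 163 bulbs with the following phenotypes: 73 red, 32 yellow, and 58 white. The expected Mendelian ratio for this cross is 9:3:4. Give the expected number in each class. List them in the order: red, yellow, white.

The 9:3:4 ratio has 16 parts, so with N = 163 the expected counts are:
  red: 163 × 9/16 = 91.6875
  yellow: 163 × 3/16 = 30.5625
  white: 163 × 4/16 = 40.75

91.6875, 30.5625, 40.75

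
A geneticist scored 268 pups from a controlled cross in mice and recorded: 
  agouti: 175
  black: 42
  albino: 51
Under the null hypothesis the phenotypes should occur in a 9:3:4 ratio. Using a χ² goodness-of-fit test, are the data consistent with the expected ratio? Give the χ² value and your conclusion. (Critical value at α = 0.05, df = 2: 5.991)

The 9:3:4 ratio has 16 parts, so with N = 268 the expected counts are:
  agouti: 268 × 9/16 = 150.75
  black: 268 × 3/16 = 50.25
  albino: 268 × 4/16 = 67
χ² = Σ (O − E)² / E
  agouti: (175 − 150.75)² / 150.75 = 3.9009
  black: (42 − 50.25)² / 50.25 = 1.3545
  albino: (51 − 67)² / 67 = 3.8209
χ² = 3.9009 + 1.3545 + 3.8209 = 9.0763 ≈ 9.076
Degrees of freedom = 3 − 1 = 2; critical value at α = 0.05 is 5.991.
Since 9.076 > 5.991, we reject the null hypothesis — the data do not fit the 9:3:4 ratio.

9.076; not consistent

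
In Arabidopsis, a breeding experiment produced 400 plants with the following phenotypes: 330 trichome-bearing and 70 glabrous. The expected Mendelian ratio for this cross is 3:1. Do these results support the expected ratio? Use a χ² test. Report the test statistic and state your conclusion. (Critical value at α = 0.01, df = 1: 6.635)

12.000; not consistent

The 3:1 ratio has 4 parts, so with N = 400 the expected counts are:
  trichome-bearing: 400 × 3/4 = 300
  glabrous: 400 × 1/4 = 100
χ² = Σ (O − E)² / E
  trichome-bearing: (330 − 300)² / 300 = 3.0000
  glabrous: (70 − 100)² / 100 = 9.0000
χ² = 3.0000 + 9.0000 = 12.000
Degrees of freedom = 2 − 1 = 1; critical value at α = 0.01 is 6.635.
Since 12.000 > 6.635, we reject the null hypothesis — the data do not fit the 3:1 ratio.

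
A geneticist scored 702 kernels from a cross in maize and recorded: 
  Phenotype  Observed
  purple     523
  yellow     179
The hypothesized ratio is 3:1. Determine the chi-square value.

Total ratio parts = 4. Expected numbers out of 702:
  purple: 702 × 3/4 = 526.5
  yellow: 702 × 1/4 = 175.5
χ² = Σ (O − E)² / E
  purple: (523 − 526.5)² / 526.5 = 0.0233
  yellow: (179 − 175.5)² / 175.5 = 0.0698
χ² = 0.0233 + 0.0698 = 0.0931 ≈ 0.093

0.093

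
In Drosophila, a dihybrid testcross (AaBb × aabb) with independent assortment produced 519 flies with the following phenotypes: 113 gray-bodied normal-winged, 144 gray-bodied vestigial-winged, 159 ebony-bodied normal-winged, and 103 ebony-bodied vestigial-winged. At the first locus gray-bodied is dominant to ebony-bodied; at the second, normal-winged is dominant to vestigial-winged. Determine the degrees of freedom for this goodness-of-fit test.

3

A dihybrid testcross with independent assortment gives a 1:1:1:1 ratio.
A goodness-of-fit test with 4 phenotype classes has df = 4 − 1 = 3.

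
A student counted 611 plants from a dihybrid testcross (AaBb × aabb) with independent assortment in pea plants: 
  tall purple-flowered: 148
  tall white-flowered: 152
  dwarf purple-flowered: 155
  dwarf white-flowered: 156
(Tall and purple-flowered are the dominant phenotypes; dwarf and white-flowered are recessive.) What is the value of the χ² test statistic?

0.254

A dihybrid testcross with independent assortment gives a 1:1:1:1 ratio.
Total ratio parts = 4. Expected numbers out of 611:
  tall purple-flowered: 611 × 1/4 = 152.75
  tall white-flowered: 611 × 1/4 = 152.75
  dwarf purple-flowered: 611 × 1/4 = 152.75
  dwarf white-flowered: 611 × 1/4 = 152.75
χ² = Σ (O − E)² / E
  tall purple-flowered: (148 − 152.75)² / 152.75 = 0.1477
  tall white-flowered: (152 − 152.75)² / 152.75 = 0.0037
  dwarf purple-flowered: (155 − 152.75)² / 152.75 = 0.0331
  dwarf white-flowered: (156 − 152.75)² / 152.75 = 0.0691
χ² = 0.1477 + 0.0037 + 0.0331 + 0.0691 = 0.2536 ≈ 0.254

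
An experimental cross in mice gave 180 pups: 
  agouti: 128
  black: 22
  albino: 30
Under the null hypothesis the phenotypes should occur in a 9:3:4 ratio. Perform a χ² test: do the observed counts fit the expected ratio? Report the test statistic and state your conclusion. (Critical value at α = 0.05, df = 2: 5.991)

16.158; not consistent

Total ratio parts = 16. Expected numbers out of 180:
  agouti: 180 × 9/16 = 101.25
  black: 180 × 3/16 = 33.75
  albino: 180 × 4/16 = 45
χ² = Σ (O − E)² / E
  agouti: (128 − 101.25)² / 101.25 = 7.0673
  black: (22 − 33.75)² / 33.75 = 4.0907
  albino: (30 − 45)² / 45 = 5.0000
χ² = 7.0673 + 4.0907 + 5.0000 = 16.158
Degrees of freedom = 3 − 1 = 2; critical value at α = 0.05 is 5.991.
Since 16.158 > 5.991, we reject the null hypothesis — the data do not fit the 9:3:4 ratio.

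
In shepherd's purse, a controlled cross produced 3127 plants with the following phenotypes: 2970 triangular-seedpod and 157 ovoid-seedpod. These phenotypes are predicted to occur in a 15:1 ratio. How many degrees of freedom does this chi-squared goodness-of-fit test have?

A goodness-of-fit test with 2 phenotype classes has df = 2 − 1 = 1.

1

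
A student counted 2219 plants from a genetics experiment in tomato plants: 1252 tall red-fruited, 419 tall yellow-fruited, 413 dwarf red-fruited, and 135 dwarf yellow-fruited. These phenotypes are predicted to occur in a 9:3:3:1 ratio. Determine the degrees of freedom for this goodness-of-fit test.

A goodness-of-fit test with 4 phenotype classes has df = 4 − 1 = 3.

3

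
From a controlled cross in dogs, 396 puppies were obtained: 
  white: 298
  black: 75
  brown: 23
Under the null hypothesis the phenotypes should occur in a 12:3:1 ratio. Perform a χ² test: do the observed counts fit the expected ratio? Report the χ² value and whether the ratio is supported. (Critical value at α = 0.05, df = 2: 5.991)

Total ratio parts = 16. Expected numbers out of 396:
  white: 396 × 12/16 = 297
  black: 396 × 3/16 = 74.25
  brown: 396 × 1/16 = 24.75
χ² = Σ (O − E)² / E
  white: (298 − 297)² / 297 = 0.0034
  black: (75 − 74.25)² / 74.25 = 0.0076
  brown: (23 − 24.75)² / 24.75 = 0.1237
χ² = 0.0034 + 0.0076 + 0.1237 = 0.1347 ≈ 0.135
Degrees of freedom = 3 − 1 = 2; critical value at α = 0.05 is 5.991.
Since 0.135 < 5.991, we fail to reject the null hypothesis — the data are consistent with the 12:3:1 ratio.

0.135; consistent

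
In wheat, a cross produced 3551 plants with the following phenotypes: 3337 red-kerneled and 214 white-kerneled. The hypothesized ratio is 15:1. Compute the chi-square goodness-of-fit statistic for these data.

The 15:1 ratio has 16 parts, so with N = 3551 the expected counts are:
  red-kerneled: 3551 × 15/16 = 3329.0625
  white-kerneled: 3551 × 1/16 = 221.9375
χ² = Σ (O − E)² / E
  red-kerneled: (3337 − 3329.0625)² / 3329.0625 = 0.0189
  white-kerneled: (214 − 221.9375)² / 221.9375 = 0.2839
χ² = 0.0189 + 0.2839 = 0.3028 ≈ 0.303

0.303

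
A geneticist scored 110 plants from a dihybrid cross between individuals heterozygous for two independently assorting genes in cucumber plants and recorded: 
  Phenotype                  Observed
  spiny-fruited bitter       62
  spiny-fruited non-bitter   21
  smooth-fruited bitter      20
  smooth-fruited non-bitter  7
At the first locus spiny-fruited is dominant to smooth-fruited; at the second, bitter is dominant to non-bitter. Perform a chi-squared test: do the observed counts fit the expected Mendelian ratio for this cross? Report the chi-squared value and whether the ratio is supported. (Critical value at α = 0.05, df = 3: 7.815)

0.028; consistent

A dihybrid F₂ with independent assortment and complete dominance at both loci gives a 9:3:3:1 phenotypic ratio.
Under the 9:3:3:1 hypothesis (Σ ratio = 16, N = 110):
  spiny-fruited bitter: 110 × 9/16 = 61.875
  spiny-fruited non-bitter: 110 × 3/16 = 20.625
  smooth-fruited bitter: 110 × 3/16 = 20.625
  smooth-fruited non-bitter: 110 × 1/16 = 6.875
χ² = Σ (O − E)² / E
  spiny-fruited bitter: (62 − 61.875)² / 61.875 = 0.0003
  spiny-fruited non-bitter: (21 − 20.625)² / 20.625 = 0.0068
  smooth-fruited bitter: (20 − 20.625)² / 20.625 = 0.0189
  smooth-fruited non-bitter: (7 − 6.875)² / 6.875 = 0.0023
χ² = 0.0003 + 0.0068 + 0.0189 + 0.0023 = 0.0283 ≈ 0.028
Degrees of freedom = 4 − 1 = 3; critical value at α = 0.05 is 7.815.
Since 0.028 < 7.815, we fail to reject the null hypothesis — the data are consistent with the 9:3:3:1 ratio.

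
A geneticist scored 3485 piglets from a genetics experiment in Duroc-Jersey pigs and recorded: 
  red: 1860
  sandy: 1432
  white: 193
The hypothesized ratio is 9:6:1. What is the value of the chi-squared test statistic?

19.940

Total ratio parts = 16. Expected numbers out of 3485:
  red: 3485 × 9/16 = 1960.3125
  sandy: 3485 × 6/16 = 1306.875
  white: 3485 × 1/16 = 217.8125
χ² = Σ (O − E)² / E
  red: (1860 − 1960.3125)² / 1960.3125 = 5.1332
  sandy: (1432 − 1306.875)² / 1306.875 = 11.9799
  white: (193 − 217.8125)² / 217.8125 = 2.8266
χ² = 5.1332 + 11.9799 + 2.8266 = 19.9397 ≈ 19.940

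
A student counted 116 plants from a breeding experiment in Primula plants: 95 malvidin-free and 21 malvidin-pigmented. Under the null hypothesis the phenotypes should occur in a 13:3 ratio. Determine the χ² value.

Expected counts for N = 116 under a 13:3 ratio (total parts = 16):
  malvidin-free: 116 × 13/16 = 94.25
  malvidin-pigmented: 116 × 3/16 = 21.75
χ² = Σ (O − E)² / E
  malvidin-free: (95 − 94.25)² / 94.25 = 0.0060
  malvidin-pigmented: (21 − 21.75)² / 21.75 = 0.0259
χ² = 0.0060 + 0.0259 = 0.0319 ≈ 0.032

0.032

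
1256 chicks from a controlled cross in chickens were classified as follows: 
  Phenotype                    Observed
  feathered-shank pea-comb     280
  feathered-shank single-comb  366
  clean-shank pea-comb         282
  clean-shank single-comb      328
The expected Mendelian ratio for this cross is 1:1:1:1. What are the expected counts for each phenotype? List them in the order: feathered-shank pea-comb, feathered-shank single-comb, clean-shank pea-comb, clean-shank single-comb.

314, 314, 314, 314

Total ratio parts = 4. Expected numbers out of 1256:
  feathered-shank pea-comb: 1256 × 1/4 = 314
  feathered-shank single-comb: 1256 × 1/4 = 314
  clean-shank pea-comb: 1256 × 1/4 = 314
  clean-shank single-comb: 1256 × 1/4 = 314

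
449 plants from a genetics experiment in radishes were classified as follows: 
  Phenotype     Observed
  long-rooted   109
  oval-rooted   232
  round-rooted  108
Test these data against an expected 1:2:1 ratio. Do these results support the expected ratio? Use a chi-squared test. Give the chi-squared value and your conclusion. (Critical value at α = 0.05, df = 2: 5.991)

0.506; consistent

Expected counts for N = 449 under a 1:2:1 ratio (total parts = 4):
  long-rooted: 449 × 1/4 = 112.25
  oval-rooted: 449 × 2/4 = 224.5
  round-rooted: 449 × 1/4 = 112.25
χ² = Σ (O − E)² / E
  long-rooted: (109 − 112.25)² / 112.25 = 0.0941
  oval-rooted: (232 − 224.5)² / 224.5 = 0.2506
  round-rooted: (108 − 112.25)² / 112.25 = 0.1609
χ² = 0.0941 + 0.2506 + 0.1609 = 0.5056 ≈ 0.506
Degrees of freedom = 3 − 1 = 2; critical value at α = 0.05 is 5.991.
Since 0.506 < 5.991, we fail to reject the null hypothesis — the data are consistent with the 1:2:1 ratio.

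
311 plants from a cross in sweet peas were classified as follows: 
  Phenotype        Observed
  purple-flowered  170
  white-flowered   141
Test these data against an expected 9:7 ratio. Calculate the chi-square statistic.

0.319

Expected counts for N = 311 under a 9:7 ratio (total parts = 16):
  purple-flowered: 311 × 9/16 = 174.9375
  white-flowered: 311 × 7/16 = 136.0625
χ² = Σ (O − E)² / E
  purple-flowered: (170 − 174.9375)² / 174.9375 = 0.1394
  white-flowered: (141 − 136.0625)² / 136.0625 = 0.1792
χ² = 0.1394 + 0.1792 = 0.3186 ≈ 0.319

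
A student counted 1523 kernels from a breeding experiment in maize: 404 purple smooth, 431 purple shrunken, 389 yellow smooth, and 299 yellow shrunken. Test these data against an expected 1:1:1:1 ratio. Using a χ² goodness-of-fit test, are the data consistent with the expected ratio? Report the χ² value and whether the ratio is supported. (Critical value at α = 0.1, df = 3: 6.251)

25.783; not consistent

Expected counts for N = 1523 under a 1:1:1:1 ratio (total parts = 4):
  purple smooth: 1523 × 1/4 = 380.75
  purple shrunken: 1523 × 1/4 = 380.75
  yellow smooth: 1523 × 1/4 = 380.75
  yellow shrunken: 1523 × 1/4 = 380.75
χ² = Σ (O − E)² / E
  purple smooth: (404 − 380.75)² / 380.75 = 1.4197
  purple shrunken: (431 − 380.75)² / 380.75 = 6.6318
  yellow smooth: (389 − 380.75)² / 380.75 = 0.1788
  yellow shrunken: (299 − 380.75)² / 380.75 = 17.5524
χ² = 1.4197 + 6.6318 + 0.1788 + 17.5524 = 25.7827 ≈ 25.783
Degrees of freedom = 4 − 1 = 3; critical value at α = 0.1 is 6.251.
Since 25.783 > 6.251, we reject the null hypothesis — the data do not fit the 1:1:1:1 ratio.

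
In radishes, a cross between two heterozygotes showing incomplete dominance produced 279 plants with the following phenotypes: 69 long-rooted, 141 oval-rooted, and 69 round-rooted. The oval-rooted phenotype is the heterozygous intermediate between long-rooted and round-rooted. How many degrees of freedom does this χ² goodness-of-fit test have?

2

With incomplete dominance, a heterozygote × heterozygote cross gives a 1:2:1 phenotypic ratio.
A goodness-of-fit test with 3 phenotype classes has df = 3 − 1 = 2.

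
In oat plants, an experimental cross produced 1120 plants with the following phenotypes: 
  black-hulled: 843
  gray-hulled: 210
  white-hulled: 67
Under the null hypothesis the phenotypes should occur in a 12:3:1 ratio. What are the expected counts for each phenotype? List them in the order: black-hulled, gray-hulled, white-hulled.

840, 210, 70

The 12:3:1 ratio has 16 parts, so with N = 1120 the expected counts are:
  black-hulled: 1120 × 12/16 = 840
  gray-hulled: 1120 × 3/16 = 210
  white-hulled: 1120 × 1/16 = 70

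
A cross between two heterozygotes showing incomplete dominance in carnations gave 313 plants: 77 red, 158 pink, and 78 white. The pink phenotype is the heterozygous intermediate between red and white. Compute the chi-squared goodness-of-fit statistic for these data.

0.035

With incomplete dominance, a heterozygote × heterozygote cross gives a 1:2:1 phenotypic ratio.
Expected counts for N = 313 under a 1:2:1 ratio (total parts = 4):
  red: 313 × 1/4 = 78.25
  pink: 313 × 2/4 = 156.5
  white: 313 × 1/4 = 78.25
χ² = Σ (O − E)² / E
  red: (77 − 78.25)² / 78.25 = 0.0200
  pink: (158 − 156.5)² / 156.5 = 0.0144
  white: (78 − 78.25)² / 78.25 = 0.0008
χ² = 0.0200 + 0.0144 + 0.0008 = 0.0352 ≈ 0.035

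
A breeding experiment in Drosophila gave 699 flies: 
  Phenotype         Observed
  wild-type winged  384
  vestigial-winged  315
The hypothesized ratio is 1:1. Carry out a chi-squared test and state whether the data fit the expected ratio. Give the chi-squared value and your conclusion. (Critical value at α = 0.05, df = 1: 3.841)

6.811; not consistent

Under the 1:1 hypothesis (Σ ratio = 2, N = 699):
  wild-type winged: 699 × 1/2 = 349.5
  vestigial-winged: 699 × 1/2 = 349.5
χ² = Σ (O − E)² / E
  wild-type winged: (384 − 349.5)² / 349.5 = 3.4056
  vestigial-winged: (315 − 349.5)² / 349.5 = 3.4056
χ² = 3.4056 + 3.4056 = 6.8112 ≈ 6.811
Degrees of freedom = 2 − 1 = 1; critical value at α = 0.05 is 3.841.
Since 6.811 > 3.841, we reject the null hypothesis — the data do not fit the 1:1 ratio.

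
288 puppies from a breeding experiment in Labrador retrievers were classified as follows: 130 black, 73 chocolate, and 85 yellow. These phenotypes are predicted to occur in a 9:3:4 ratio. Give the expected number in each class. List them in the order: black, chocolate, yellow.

162, 54, 72

Total ratio parts = 16. Expected numbers out of 288:
  black: 288 × 9/16 = 162
  chocolate: 288 × 3/16 = 54
  yellow: 288 × 4/16 = 72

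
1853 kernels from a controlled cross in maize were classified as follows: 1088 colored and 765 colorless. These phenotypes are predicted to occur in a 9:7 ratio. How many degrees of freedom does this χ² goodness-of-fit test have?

1

A goodness-of-fit test with 2 phenotype classes has df = 2 − 1 = 1.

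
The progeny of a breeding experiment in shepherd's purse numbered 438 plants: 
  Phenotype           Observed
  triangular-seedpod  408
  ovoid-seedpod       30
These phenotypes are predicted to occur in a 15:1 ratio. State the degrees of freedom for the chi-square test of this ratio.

1

A goodness-of-fit test with 2 phenotype classes has df = 2 − 1 = 1.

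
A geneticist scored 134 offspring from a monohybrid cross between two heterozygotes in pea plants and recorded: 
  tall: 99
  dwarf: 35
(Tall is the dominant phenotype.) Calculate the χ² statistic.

0.090

For a monohybrid cross between heterozygotes with complete dominance, the expected phenotypic ratio is 3:1.
Expected counts for N = 134 under a 3:1 ratio (total parts = 4):
  tall: 134 × 3/4 = 100.5
  dwarf: 134 × 1/4 = 33.5
χ² = Σ (O − E)² / E
  tall: (99 − 100.5)² / 100.5 = 0.0224
  dwarf: (35 − 33.5)² / 33.5 = 0.0672
χ² = 0.0224 + 0.0672 = 0.0896 ≈ 0.090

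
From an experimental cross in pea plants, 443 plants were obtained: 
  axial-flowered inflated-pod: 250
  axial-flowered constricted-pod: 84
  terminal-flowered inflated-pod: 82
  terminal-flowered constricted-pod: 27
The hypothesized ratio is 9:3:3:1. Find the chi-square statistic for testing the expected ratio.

Under the 9:3:3:1 hypothesis (Σ ratio = 16, N = 443):
  axial-flowered inflated-pod: 443 × 9/16 = 249.1875
  axial-flowered constricted-pod: 443 × 3/16 = 83.0625
  terminal-flowered inflated-pod: 443 × 3/16 = 83.0625
  terminal-flowered constricted-pod: 443 × 1/16 = 27.6875
χ² = Σ (O − E)² / E
  axial-flowered inflated-pod: (250 − 249.1875)² / 249.1875 = 0.0026
  axial-flowered constricted-pod: (84 − 83.0625)² / 83.0625 = 0.0106
  terminal-flowered inflated-pod: (82 − 83.0625)² / 83.0625 = 0.0136
  terminal-flowered constricted-pod: (27 − 27.6875)² / 27.6875 = 0.0171
χ² = 0.0026 + 0.0106 + 0.0136 + 0.0171 = 0.0439 ≈ 0.044

0.044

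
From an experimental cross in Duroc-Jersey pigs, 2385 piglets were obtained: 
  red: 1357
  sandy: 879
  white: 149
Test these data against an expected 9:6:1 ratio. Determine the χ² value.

0.442

Expected counts for N = 2385 under a 9:6:1 ratio (total parts = 16):
  red: 2385 × 9/16 = 1341.5625
  sandy: 2385 × 6/16 = 894.375
  white: 2385 × 1/16 = 149.0625
χ² = Σ (O − E)² / E
  red: (1357 − 1341.5625)² / 1341.5625 = 0.1776
  sandy: (879 − 894.375)² / 894.375 = 0.2643
  white: (149 − 149.0625)² / 149.0625 = 0.0000
χ² = 0.1776 + 0.2643 + 0.0000 = 0.4419 ≈ 0.442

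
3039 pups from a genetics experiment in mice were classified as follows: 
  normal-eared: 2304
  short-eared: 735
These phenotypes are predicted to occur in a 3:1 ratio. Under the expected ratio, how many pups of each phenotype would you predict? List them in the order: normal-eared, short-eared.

Total ratio parts = 4. Expected numbers out of 3039:
  normal-eared: 3039 × 3/4 = 2279.25
  short-eared: 3039 × 1/4 = 759.75

2279.25, 759.75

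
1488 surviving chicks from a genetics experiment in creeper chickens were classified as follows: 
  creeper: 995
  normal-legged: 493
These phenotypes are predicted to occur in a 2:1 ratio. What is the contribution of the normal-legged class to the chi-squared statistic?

0.018

Under the 2:1 hypothesis (Σ ratio = 3, N = 1488):
  creeper: 1488 × 2/3 = 992
  normal-legged: 1488 × 1/3 = 496
Contribution of normal-legged: (493 − 496)² / 496 = 0.0181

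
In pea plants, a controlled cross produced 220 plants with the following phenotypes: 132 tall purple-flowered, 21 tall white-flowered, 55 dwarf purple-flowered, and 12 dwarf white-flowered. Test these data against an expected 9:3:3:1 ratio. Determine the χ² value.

Under the 9:3:3:1 hypothesis (Σ ratio = 16, N = 220):
  tall purple-flowered: 220 × 9/16 = 123.75
  tall white-flowered: 220 × 3/16 = 41.25
  dwarf purple-flowered: 220 × 3/16 = 41.25
  dwarf white-flowered: 220 × 1/16 = 13.75
χ² = Σ (O − E)² / E
  tall purple-flowered: (132 − 123.75)² / 123.75 = 0.5500
  tall white-flowered: (21 − 41.25)² / 41.25 = 9.9409
  dwarf purple-flowered: (55 − 41.25)² / 41.25 = 4.5833
  dwarf white-flowered: (12 − 13.75)² / 13.75 = 0.2227
χ² = 0.5500 + 9.9409 + 4.5833 + 0.2227 = 15.2969 ≈ 15.297

15.297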